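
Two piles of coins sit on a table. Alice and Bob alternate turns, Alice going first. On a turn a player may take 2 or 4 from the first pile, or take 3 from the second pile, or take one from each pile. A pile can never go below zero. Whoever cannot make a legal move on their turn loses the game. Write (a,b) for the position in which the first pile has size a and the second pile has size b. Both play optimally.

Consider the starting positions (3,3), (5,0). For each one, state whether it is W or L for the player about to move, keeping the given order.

Positions with no move are L. A position that does have a move is losing for the player to move precisely when every available move leads to a winning position for the opponent. Fill in the labels:
No move ever increases a pile, so every position that can arise here has a ≤ 5 and b ≤ 3; it is enough to label the cells with 0 ≤ a ≤ 5 and 0 ≤ b ≤ 3.
Every move lowers a or b (never raises either), so fill the grid row by row in increasing a, and left to right within a row: each cell's successors are then already labelled.
      b=0  b=1  b=2  b=3
a=0:    L    L    L    W
a=1:    L    W    W    W
a=2:    W    W    W    L
a=3:    W    L    L    L
a=4:    W    W    W    W
a=5:    W    W    W    W
Cells with no legal move (terminal, hence L): (0,0), (0,1), (0,2), (1,0).
The remaining L cells, each justified by listing all of its moves:
(2,3): only reaches (0,3)(W), (2,0)(W), (1,2)(W), all W → L
(3,1): only reaches (1,1)(W), (2,0)(W), all W → L
(3,2): only reaches (1,2)(W), (2,1)(W), all W → L
(3,3): only reaches (1,3)(W), (3,0)(W), (2,2)(W), all W → L
Every other cell has at least one move into one of the L cells above, so it is W.
(3,3): one of the L cells justified above, so L
(5,0): the move to (1,0) reaches an L cell, so W

(3,3): L, (5,0): W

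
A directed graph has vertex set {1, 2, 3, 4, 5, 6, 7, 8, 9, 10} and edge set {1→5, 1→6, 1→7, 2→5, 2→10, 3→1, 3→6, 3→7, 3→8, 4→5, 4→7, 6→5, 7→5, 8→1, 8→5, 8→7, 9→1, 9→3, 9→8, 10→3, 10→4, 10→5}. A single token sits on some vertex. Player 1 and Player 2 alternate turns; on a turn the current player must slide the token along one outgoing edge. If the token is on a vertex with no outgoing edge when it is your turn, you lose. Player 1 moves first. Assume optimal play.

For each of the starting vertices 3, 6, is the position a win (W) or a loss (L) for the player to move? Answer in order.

3: L, 6: W

Build the W/L table. Terminal = L. A non-terminal position is W if it has a move to some L; otherwise it is L.
Every edge goes from a vertex to one that appears earlier in the order 5, 7, 6, 1, 8, 4, 3, 9, 10, 2, so processing vertices in that order labels each vertex after all of its successors.
5: no outgoing edge → L
7: can move to 5, which is L ⇒ W
6: can move to 5, which is L ⇒ W
1: can move to 5, which is L ⇒ W
8: can move to 5, which is L ⇒ W
4: can move to 5, which is L ⇒ W
3: moves to 8(W), 1(W), 6(W), 7(W); every one is W ⇒ L
9: can move to 3, which is L ⇒ W
10: can move to 3, which is L ⇒ W
2: can move to 5, which is L ⇒ W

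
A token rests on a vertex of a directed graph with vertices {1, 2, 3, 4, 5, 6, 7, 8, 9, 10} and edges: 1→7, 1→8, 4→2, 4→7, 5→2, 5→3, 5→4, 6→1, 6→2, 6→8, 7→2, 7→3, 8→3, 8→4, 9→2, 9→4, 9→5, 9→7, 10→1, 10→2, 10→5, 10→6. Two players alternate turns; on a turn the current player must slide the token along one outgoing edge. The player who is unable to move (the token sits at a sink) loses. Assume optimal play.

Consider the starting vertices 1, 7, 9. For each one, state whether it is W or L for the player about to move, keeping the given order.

Use the standard recursion: the mover loses at a terminal position; elsewhere, the mover wins exactly when some move hands the opponent an L position.
Every edge goes from a vertex to one that appears earlier in the order 2, 3, 7, 4, 5, 9, 8, 1, 6, 10, so processing vertices in that order labels each vertex after all of its successors.
2: no outgoing edge → L
3: no outgoing edge → L
7: can move to 3, which is L ⇒ W
4: can move to 2, which is L ⇒ W
5: can move to 3, which is L ⇒ W
9: can move to 2, which is L ⇒ W
8: can move to 3, which is L ⇒ W
1: moves to 8(W), 7(W); every one is W ⇒ L
6: can move to 1, which is L ⇒ W
10: can move to 1, which is L ⇒ W

1: L, 7: W, 9: W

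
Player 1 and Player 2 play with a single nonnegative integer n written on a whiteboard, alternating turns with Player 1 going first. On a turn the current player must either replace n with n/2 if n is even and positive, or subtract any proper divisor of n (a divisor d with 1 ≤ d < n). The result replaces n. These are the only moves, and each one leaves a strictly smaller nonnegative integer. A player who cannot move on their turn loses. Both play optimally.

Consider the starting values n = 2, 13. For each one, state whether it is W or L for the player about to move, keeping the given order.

2: W, 13: L

Classify positions by backward induction: terminal positions (no move available) are L. From any other position, the mover wins iff some move reaches an L.
n=0: no move → L
n=1: no move → L
n=2: reaches L-position 1 → W
n=3: only reaches 2(W), which is W → L
n=4: reaches L-position 3 → W
n=5: only reaches 4(W), which is W → L
n=6: reaches L-position 3 → W
n=7: only reaches 6(W), which is W → L
n=8: reaches L-position 7 → W
n=9: only reaches 6(W), 8(W), all W → L
n=10: reaches L-position 5 → W
n=11: only reaches 10(W), which is W → L
n=12: reaches L-position 9 → W
n=13: only reaches 12(W), which is W → L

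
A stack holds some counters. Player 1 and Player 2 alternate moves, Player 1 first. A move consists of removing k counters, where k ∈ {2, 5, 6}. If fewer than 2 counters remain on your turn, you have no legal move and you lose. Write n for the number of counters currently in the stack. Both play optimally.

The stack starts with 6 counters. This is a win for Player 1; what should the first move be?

Remove 2, leaving 4.

Work bottom-up. With no move the player to move loses. Otherwise the position is W if at least one move leads to an L position for the opponent, and L if every move leads to a W.
n=0: no move → L
n=1: no move → L
n=2: reaches L-position 0 → W
n=3: reaches L-position 1 → W
n=4: only reaches 2(W), which is W → L
n=5: reaches L-position 0 → W
n=6: reaches L-position 4 → W
From 6, the L positions reachable in one move are: 4, 1, 0. Any move reaching one of these is winning.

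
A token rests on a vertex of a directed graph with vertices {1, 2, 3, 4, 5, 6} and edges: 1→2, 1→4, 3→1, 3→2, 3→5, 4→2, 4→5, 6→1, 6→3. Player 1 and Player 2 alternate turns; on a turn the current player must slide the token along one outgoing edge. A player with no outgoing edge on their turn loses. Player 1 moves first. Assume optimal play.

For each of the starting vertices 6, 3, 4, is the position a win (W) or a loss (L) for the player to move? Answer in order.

Classify positions by backward induction: terminal positions (no move available) are L. From any other position, the mover wins iff some move reaches an L.
Every edge goes from a vertex to one that appears earlier in the order 5, 2, 4, 1, 3, 6, so processing vertices in that order labels each vertex after all of its successors.
5: no outgoing edge → L
2: no outgoing edge → L
4: →2(L), so W
1: →2(L), so W
3: →2(L), so W
6: →3(W), 1(W) — all W, so L

6: L, 3: W, 4: W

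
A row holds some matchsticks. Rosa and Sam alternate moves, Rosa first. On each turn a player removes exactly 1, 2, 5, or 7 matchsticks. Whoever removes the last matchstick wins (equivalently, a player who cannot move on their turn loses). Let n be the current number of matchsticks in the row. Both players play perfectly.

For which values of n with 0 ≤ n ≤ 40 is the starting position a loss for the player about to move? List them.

Positions with no move are L. A position that does have a move is losing for the player to move precisely when every available move leads to a winning position for the opponent. Fill in the labels:
n=0: no move → L
n=1: →0(L), so W
n=2: →0(L), so W
n=3: →2(W), 1(W) — all W, so L
n=4: →3(L), so W
n=5: →3(L), so W
n=6: →5(W), 4(W), 1(W) — all W, so L
n=7: →6(L), so W
n=8: →6(L), so W
n=9: →8(W), 7(W), 4(W), 2(W) — all W, so L
n=10: →9(L), so W
n=11: →9(L), so W
n=12: →11(W), 10(W), 7(W), 5(W) — all W, so L
n=13: →12(L), so W
n=14: →12(L), so W
n=15: →14(W), 13(W), 10(W), 8(W) — all W, so L
n=16: →15(L), so W
n=17: →15(L), so W
n=18: →17(W), 16(W), 13(W), 11(W) — all W, so L
n=19: →18(L), so W
n=20: →18(L), so W
n=21: →20(W), 19(W), 16(W), 14(W) — all W, so L
n=22: →21(L), so W
n=23: →21(L), so W
n=24: →23(W), 22(W), 19(W), 17(W) — all W, so L
n=25: →24(L), so W
n=26: →24(L), so W
n=27: →26(W), 25(W), 22(W), 20(W) — all W, so L
n=28: →27(L), so W
n=29: →27(L), so W
n=30: →29(W), 28(W), 25(W), 23(W) — all W, so L
n=31: →30(L), so W
n=32: →30(L), so W
n=33: →32(W), 31(W), 28(W), 26(W) — all W, so L
n=34: →33(L), so W
n=35: →33(L), so W
n=36: →35(W), 34(W), 31(W), 29(W) — all W, so L
n=37: →36(L), so W
n=38: →36(L), so W
n=39: →38(W), 37(W), 34(W), 32(W) — all W, so L
n=40: →39(L), so W
Reading off the rows marked L gives the requested list; there are 14 such values of n.

0, 3, 6, 9, 12, 15, 18, 21, 24, 27, 30, 33, 36, 39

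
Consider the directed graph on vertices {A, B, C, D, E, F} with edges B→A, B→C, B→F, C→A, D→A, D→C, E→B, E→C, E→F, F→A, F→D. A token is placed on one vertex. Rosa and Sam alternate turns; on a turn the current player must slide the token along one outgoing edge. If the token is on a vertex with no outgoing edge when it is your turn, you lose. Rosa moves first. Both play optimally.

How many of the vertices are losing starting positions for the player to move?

Label each position W (a win for the player to move) or L (a loss). A position with no legal move is L; any other position is W exactly when some move reaches an L, and L when every move reaches a W.
Every edge goes from a vertex to one that appears earlier in the order A, C, D, F, B, E, so processing vertices in that order labels each vertex after all of its successors.
A: no outgoing edge → L
C: reaches L-position A → W
D: reaches L-position A → W
F: reaches L-position A → W
B: reaches L-position A → W
E: only reaches B(W), F(W), C(W), all W → L
The L vertices are A, E; that is 2 in all.

2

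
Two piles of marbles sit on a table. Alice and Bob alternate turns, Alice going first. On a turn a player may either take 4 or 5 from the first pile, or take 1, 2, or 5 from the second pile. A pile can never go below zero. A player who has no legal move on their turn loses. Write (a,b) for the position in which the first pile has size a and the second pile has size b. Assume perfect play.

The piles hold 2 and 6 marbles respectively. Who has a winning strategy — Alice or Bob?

Compute win/loss labels from the base case upward. A position with no move is L. Any other position is W if it can reach an L in one move, else L.
No move ever increases a pile, so every position that can arise here has a ≤ 2 and b ≤ 6; it is enough to label the cells with 0 ≤ a ≤ 2 and 0 ≤ b ≤ 6.
Every move lowers a or b (never raises either), so fill the grid row by row in increasing a, and left to right within a row: each cell's successors are then already labelled.
      b=0  b=1  b=2  b=3  b=4  b=5  b=6
a=0:    L    W    W    L    W    W    L
a=1:    L    W    W    L    W    W    L
a=2:    L    W    W    L    W    W    L
Cells with no legal move (terminal, hence L): (0,0), (1,0), (2,0).
The remaining L cells, each justified by listing all of its moves:
(0,3): →(0,2)(W), (0,1)(W) — all W, so L
(0,6): →(0,5)(W), (0,4)(W), (0,1)(W) — all W, so L
(1,3): →(1,2)(W), (1,1)(W) — all W, so L
(1,6): →(1,5)(W), (1,4)(W), (1,1)(W) — all W, so L
(2,3): →(2,2)(W), (2,1)(W) — all W, so L
(2,6): →(2,5)(W), (2,4)(W), (2,1)(W) — all W, so L
Every other cell has at least one move into one of the L cells above, so it is W.
Every move from (2,6) reaches a W position, so the mover loses.

Bob wins.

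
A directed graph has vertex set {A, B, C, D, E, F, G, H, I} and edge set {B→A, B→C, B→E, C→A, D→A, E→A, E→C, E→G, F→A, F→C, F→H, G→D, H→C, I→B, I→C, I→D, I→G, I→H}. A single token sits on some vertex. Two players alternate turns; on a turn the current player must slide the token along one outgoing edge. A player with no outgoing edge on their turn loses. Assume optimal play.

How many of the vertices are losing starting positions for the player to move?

Use the standard recursion: the mover loses at a terminal position; elsewhere, the mover wins exactly when some move hands the opponent an L position.
Every edge goes from a vertex to one that appears earlier in the order A, D, G, C, E, B, H, F, I, so processing vertices in that order labels each vertex after all of its successors.
A: no outgoing edge → L
D: W (go to A, an L position)
G: L (sole option D(W) is W)
C: W (go to A, an L position)
E: W (go to G, an L position)
B: W (go to A, an L position)
H: L (sole option C(W) is W)
F: W (go to H, an L position)
I: W (go to H, an L position)
The L vertices are A, G, H; that is 3 in all.

3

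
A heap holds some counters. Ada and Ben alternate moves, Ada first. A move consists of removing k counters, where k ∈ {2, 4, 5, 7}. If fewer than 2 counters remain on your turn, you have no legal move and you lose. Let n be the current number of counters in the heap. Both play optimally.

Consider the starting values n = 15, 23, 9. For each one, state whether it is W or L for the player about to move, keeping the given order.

Build the W/L table. Terminal = L. A non-terminal position is W if it has a move to some L; otherwise it is L.
n=0: no move → L
n=1: no move → L
n=2: →0(L), so W
n=3: →1(L), so W
n=4: →0(L), so W
n=5: →1(L), so W
n=6: →1(L), so W
n=7: →0(L), so W
n=8: →1(L), so W
n=9: →7(W), 5(W), 4(W), 2(W) — all W, so L
n=10: →8(W), 6(W), 5(W), 3(W) — all W, so L
n=11: →9(L), so W
n=12: →10(L), so W
n=13: →9(L), so W
n=14: →10(L), so W
n=15: →10(L), so W
n=16: →9(L), so W
n=17: →10(L), so W
n=18: →16(W), 14(W), 13(W), 11(W) — all W, so L
n=19: →17(W), 15(W), 14(W), 12(W) — all W, so L
n=20: →18(L), so W
n=21: →19(L), so W
n=22: →18(L), so W
n=23: →19(L), so W

15: W, 23: W, 9: L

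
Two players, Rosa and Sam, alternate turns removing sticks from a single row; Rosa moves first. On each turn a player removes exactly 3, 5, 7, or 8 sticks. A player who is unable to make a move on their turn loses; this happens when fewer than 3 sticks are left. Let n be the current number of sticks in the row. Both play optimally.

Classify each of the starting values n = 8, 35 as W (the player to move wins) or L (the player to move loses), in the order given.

Build the W/L table. Terminal = L. A non-terminal position is W if it has a move to some L; otherwise it is L.
n=0: no move → L
n=1: no move → L
n=2: no move → L
n=3: can move to 0, which is L ⇒ W
n=4: can move to 1, which is L ⇒ W
n=5: can move to 2, which is L ⇒ W
n=6: can move to 1, which is L ⇒ W
n=7: can move to 2, which is L ⇒ W
n=8: can move to 1, which is L ⇒ W
n=9: can move to 2, which is L ⇒ W
n=10: can move to 2, which is L ⇒ W
n=11: moves to 8(W), 6(W), 4(W), 3(W); every one is W ⇒ L
n=12: moves to 9(W), 7(W), 5(W), 4(W); every one is W ⇒ L
n=13: moves to 10(W), 8(W), 6(W), 5(W); every one is W ⇒ L
n=14: can move to 11, which is L ⇒ W
n=15: can move to 12, which is L ⇒ W
n=16: can move to 13, which is L ⇒ W
n=17: can move to 12, which is L ⇒ W
n=18: can move to 13, which is L ⇒ W
n=19: can move to 12, which is L ⇒ W
n=20: can move to 13, which is L ⇒ W
n=21: can move to 13, which is L ⇒ W
n=22: moves to 19(W), 17(W), 15(W), 14(W); every one is W ⇒ L
n=23: moves to 20(W), 18(W), 16(W), 15(W); every one is W ⇒ L
n=24: moves to 21(W), 19(W), 17(W), 16(W); every one is W ⇒ L
n=25: can move to 22, which is L ⇒ W
n=26: can move to 23, which is L ⇒ W
n=27: can move to 24, which is L ⇒ W
n=28: can move to 23, which is L ⇒ W
n=29: can move to 24, which is L ⇒ W
n=30: can move to 23, which is L ⇒ W
n=31: can move to 24, which is L ⇒ W
n=32: can move to 24, which is L ⇒ W
n=33: moves to 30(W), 28(W), 26(W), 25(W); every one is W ⇒ L
n=34: moves to 31(W), 29(W), 27(W), 26(W); every one is W ⇒ L
n=35: moves to 32(W), 30(W), 28(W), 27(W); every one is W ⇒ L

8: W, 35: L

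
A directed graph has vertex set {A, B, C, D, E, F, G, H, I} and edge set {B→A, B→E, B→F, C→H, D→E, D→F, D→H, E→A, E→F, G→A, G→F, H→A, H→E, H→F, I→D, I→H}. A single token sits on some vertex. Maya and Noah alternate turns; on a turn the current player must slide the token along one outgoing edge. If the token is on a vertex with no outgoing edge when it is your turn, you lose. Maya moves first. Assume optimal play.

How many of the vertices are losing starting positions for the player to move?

4

Label each position W (a win for the player to move) or L (a loss). A position with no legal move is L; any other position is W exactly when some move reaches an L, and L when every move reaches a W.
Every edge goes from a vertex to one that appears earlier in the order A, F, E, H, B, D, I, G, C, so processing vertices in that order labels each vertex after all of its successors.
A: no outgoing edge → L
F: no outgoing edge → L
E: can move to F, which is L ⇒ W
H: can move to F, which is L ⇒ W
B: can move to F, which is L ⇒ W
D: can move to F, which is L ⇒ W
I: moves to D(W), H(W); every one is W ⇒ L
G: can move to F, which is L ⇒ W
C: the only move is to H(W), a W ⇒ L
The L vertices are A, C, F, I; that is 4 in all.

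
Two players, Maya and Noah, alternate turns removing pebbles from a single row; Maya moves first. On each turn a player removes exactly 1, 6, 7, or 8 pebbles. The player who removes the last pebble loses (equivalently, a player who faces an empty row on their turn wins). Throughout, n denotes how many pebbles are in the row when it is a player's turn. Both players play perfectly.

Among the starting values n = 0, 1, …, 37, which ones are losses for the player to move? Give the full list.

Compute win/loss labels from the base case upward. A position with no move is W. Any other position is W if it can reach an L in one move, else L.
n=0: no move; the opponent has just taken the last pebble and therefore loses → W
n=1: L (sole option 0(W) is W)
n=2: W (go to 1, an L position)
n=3: L (sole option 2(W) is W)
n=4: W (go to 3, an L position)
n=5: L (sole option 4(W) is W)
n=6: W (go to 5, an L position)
n=7: W (go to 1, an L position)
n=8: W (go to 1, an L position)
n=9: W (go to 3, an L position)
n=10: W (go to 3, an L position)
n=11: W (go to 5, an L position)
n=12: W (go to 5, an L position)
n=13: W (go to 5, an L position)
n=14: L (options 13(W), 8(W), 7(W), 6(W) are all W)
n=15: W (go to 14, an L position)
n=16: L (options 15(W), 10(W), 9(W), 8(W) are all W)
n=17: W (go to 16, an L position)
n=18: L (options 17(W), 12(W), 11(W), 10(W) are all W)
n=19: W (go to 18, an L position)
n=20: W (go to 14, an L position)
n=21: W (go to 14, an L position)
n=22: W (go to 16, an L position)
n=23: W (go to 16, an L position)
n=24: W (go to 18, an L position)
n=25: W (go to 18, an L position)
n=26: W (go to 18, an L position)
n=27: L (options 26(W), 21(W), 20(W), 19(W) are all W)
n=28: W (go to 27, an L position)
n=29: L (options 28(W), 23(W), 22(W), 21(W) are all W)
n=30: W (go to 29, an L position)
n=31: L (options 30(W), 25(W), 24(W), 23(W) are all W)
n=32: W (go to 31, an L position)
n=33: W (go to 27, an L position)
n=34: W (go to 27, an L position)
n=35: W (go to 29, an L position)
n=36: W (go to 29, an L position)
n=37: W (go to 31, an L position)
The losing starting values of n are exactly the entries labelled L in this table (9 of them).

1, 3, 5, 14, 16, 18, 27, 29, 31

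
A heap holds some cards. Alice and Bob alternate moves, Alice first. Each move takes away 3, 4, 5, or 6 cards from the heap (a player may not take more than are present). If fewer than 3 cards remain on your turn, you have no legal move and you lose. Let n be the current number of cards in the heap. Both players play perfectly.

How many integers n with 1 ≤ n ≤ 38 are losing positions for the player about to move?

14

Work bottom-up. With no move the player to move loses. Otherwise the position is W if at least one move leads to an L position for the opponent, and L if every move leads to a W.
n=0: no move → L
n=1: no move → L
n=2: no move → L
n=3: →0(L), so W
n=4: →1(L), so W
n=5: →2(L), so W
n=6: →2(L), so W
n=7: →2(L), so W
n=8: →2(L), so W
n=9: →6(W), 5(W), 4(W), 3(W) — all W, so L
n=10: →7(W), 6(W), 5(W), 4(W) — all W, so L
n=11: →8(W), 7(W), 6(W), 5(W) — all W, so L
n=12: →9(L), so W
n=13: →10(L), so W
n=14: →11(L), so W
n=15: →11(L), so W
n=16: →11(L), so W
n=17: →11(L), so W
n=18: →15(W), 14(W), 13(W), 12(W) — all W, so L
n=19: →16(W), 15(W), 14(W), 13(W) — all W, so L
n=20: →17(W), 16(W), 15(W), 14(W) — all W, so L
n=21: →18(L), so W
n=22: →19(L), so W
n=23: →20(L), so W
n=24: →20(L), so W
n=25: →20(L), so W
n=26: →20(L), so W
n=27: →24(W), 23(W), 22(W), 21(W) — all W, so L
n=28: →25(W), 24(W), 23(W), 22(W) — all W, so L
n=29: →26(W), 25(W), 24(W), 23(W) — all W, so L
n=30: →27(L), so W
n=31: →28(L), so W
n=32: →29(L), so W
n=33: →29(L), so W
n=34: →29(L), so W
n=35: →29(L), so W
n=36: →33(W), 32(W), 31(W), 30(W) — all W, so L
n=37: →34(W), 33(W), 32(W), 31(W) — all W, so L
n=38: →35(W), 34(W), 33(W), 32(W) — all W, so L
L entries with 1 ≤ n ≤ 38 (n=0 is outside the asked range and is not counted): n = 1, 2, 9, 10, 11, 18, 19, 20, 27, 28, 29, 36, 37, 38; that makes 14.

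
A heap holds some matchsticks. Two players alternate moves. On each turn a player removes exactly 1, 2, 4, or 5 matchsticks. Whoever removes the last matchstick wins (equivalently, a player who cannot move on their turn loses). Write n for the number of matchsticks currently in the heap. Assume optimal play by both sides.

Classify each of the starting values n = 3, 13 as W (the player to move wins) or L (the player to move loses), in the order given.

3: L, 13: W

Classify positions by backward induction: terminal positions (no move available) are L. From any other position, the mover wins iff some move reaches an L.
n=0: no move → L
n=1: can move to 0, which is L ⇒ W
n=2: can move to 0, which is L ⇒ W
n=3: moves to 2(W), 1(W); every one is W ⇒ L
n=4: can move to 3, which is L ⇒ W
n=5: can move to 3, which is L ⇒ W
n=6: moves to 5(W), 4(W), 2(W), 1(W); every one is W ⇒ L
n=7: can move to 6, which is L ⇒ W
n=8: can move to 6, which is L ⇒ W
n=9: moves to 8(W), 7(W), 5(W), 4(W); every one is W ⇒ L
n=10: can move to 9, which is L ⇒ W
n=11: can move to 9, which is L ⇒ W
n=12: moves to 11(W), 10(W), 8(W), 7(W); every one is W ⇒ L
n=13: can move to 12, which is L ⇒ W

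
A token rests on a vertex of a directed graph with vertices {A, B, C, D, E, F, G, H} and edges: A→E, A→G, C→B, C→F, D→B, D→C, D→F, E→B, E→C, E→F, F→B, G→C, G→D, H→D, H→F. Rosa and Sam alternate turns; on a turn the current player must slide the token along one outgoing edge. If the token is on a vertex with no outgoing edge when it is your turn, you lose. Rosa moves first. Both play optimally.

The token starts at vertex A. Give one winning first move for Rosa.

Move to G.

Work bottom-up. With no move the player to move loses. Otherwise the position is W if at least one move leads to an L position for the opponent, and L if every move leads to a W.
Every edge goes from a vertex to one that appears earlier in the order B, F, C, D, G, H, E, A, so processing vertices in that order labels each vertex after all of its successors.
B: no outgoing edge → L
F: reaches L-position B → W
C: reaches L-position B → W
D: reaches L-position B → W
G: only reaches D(W), C(W), all W → L
H: only reaches D(W), F(W), all W → L
E: reaches L-position B → W
A: reaches L-position G → W
From A, the L positions reachable in one move are: G.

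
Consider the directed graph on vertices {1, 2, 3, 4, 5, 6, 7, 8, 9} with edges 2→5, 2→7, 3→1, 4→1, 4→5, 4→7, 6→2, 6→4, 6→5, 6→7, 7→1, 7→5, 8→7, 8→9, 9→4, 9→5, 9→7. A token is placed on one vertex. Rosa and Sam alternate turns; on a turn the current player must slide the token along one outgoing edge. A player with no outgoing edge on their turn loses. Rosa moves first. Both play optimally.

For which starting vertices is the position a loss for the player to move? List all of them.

Work bottom-up. With no move the player to move loses. Otherwise the position is W if at least one move leads to an L position for the opponent, and L if every move leads to a W.
Every edge goes from a vertex to one that appears earlier in the order 1, 5, 7, 4, 2, 9, 6, 3, 8, so processing vertices in that order labels each vertex after all of its successors.
1: no outgoing edge → L
5: no outgoing edge → L
7: W (go to 5, an L position)
4: W (go to 5, an L position)
2: W (go to 5, an L position)
9: W (go to 5, an L position)
6: W (go to 5, an L position)
3: W (go to 1, an L position)
8: L (options 9(W), 7(W) are all W)
The losing starting vertices are exactly the entries labelled L in this table (3 of them).

1, 5, 8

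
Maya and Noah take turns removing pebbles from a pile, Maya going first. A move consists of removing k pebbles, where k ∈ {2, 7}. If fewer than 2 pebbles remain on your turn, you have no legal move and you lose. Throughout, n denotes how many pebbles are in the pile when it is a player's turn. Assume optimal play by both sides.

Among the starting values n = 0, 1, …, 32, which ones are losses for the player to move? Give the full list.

Work bottom-up. With no move the player to move loses. Otherwise the position is W if at least one move leads to an L position for the opponent, and L if every move leads to a W.
n=0: no move → L
n=1: no move → L
n=2: W (go to 0, an L position)
n=3: W (go to 1, an L position)
n=4: L (sole option 2(W) is W)
n=5: L (sole option 3(W) is W)
n=6: W (go to 4, an L position)
n=7: W (go to 5, an L position)
n=8: W (go to 1, an L position)
n=9: L (options 7(W), 2(W) are all W)
n=10: L (options 8(W), 3(W) are all W)
n=11: W (go to 9, an L position)
n=12: W (go to 10, an L position)
n=13: L (options 11(W), 6(W) are all W)
n=14: L (options 12(W), 7(W) are all W)
n=15: W (go to 13, an L position)
n=16: W (go to 14, an L position)
n=17: W (go to 10, an L position)
n=18: L (options 16(W), 11(W) are all W)
n=19: L (options 17(W), 12(W) are all W)
n=20: W (go to 18, an L position)
n=21: W (go to 19, an L position)
n=22: L (options 20(W), 15(W) are all W)
n=23: L (options 21(W), 16(W) are all W)
n=24: W (go to 22, an L position)
n=25: W (go to 23, an L position)
n=26: W (go to 19, an L position)
n=27: L (options 25(W), 20(W) are all W)
n=28: L (options 26(W), 21(W) are all W)
n=29: W (go to 27, an L position)
n=30: W (go to 28, an L position)
n=31: L (options 29(W), 24(W) are all W)
n=32: L (options 30(W), 25(W) are all W)
The losing starting values of n are exactly the entries labelled L in this table (16 of them).

0, 1, 4, 5, 9, 10, 13, 14, 18, 19, 22, 23, 27, 28, 31, 32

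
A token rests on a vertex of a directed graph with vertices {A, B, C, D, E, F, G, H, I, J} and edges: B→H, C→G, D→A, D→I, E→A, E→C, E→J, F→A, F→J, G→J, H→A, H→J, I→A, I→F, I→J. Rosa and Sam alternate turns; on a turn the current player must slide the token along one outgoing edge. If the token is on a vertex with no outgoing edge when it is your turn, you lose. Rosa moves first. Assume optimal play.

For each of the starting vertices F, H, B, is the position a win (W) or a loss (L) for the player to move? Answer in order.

F: W, H: W, B: L

Positions with no move are L. A position that does have a move is losing for the player to move precisely when every available move leads to a winning position for the opponent. Fill in the labels:
Every edge goes from a vertex to one that appears earlier in the order J, A, F, H, G, C, I, B, E, D, so processing vertices in that order labels each vertex after all of its successors.
J: no outgoing edge → L
A: no outgoing edge → L
F: reaches L-position A → W
H: reaches L-position A → W
G: reaches L-position J → W
C: only reaches G(W), which is W → L
I: reaches L-position A → W
B: only reaches H(W), which is W → L
E: reaches L-position C → W
D: reaches L-position A → W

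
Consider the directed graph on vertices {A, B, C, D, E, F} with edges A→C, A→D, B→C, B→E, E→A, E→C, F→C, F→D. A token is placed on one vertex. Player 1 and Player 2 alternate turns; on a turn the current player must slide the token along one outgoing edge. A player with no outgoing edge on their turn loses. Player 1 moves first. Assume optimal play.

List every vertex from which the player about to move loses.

C, D

Positions with no move are L. A position that does have a move is losing for the player to move precisely when every available move leads to a winning position for the opponent. Fill in the labels:
Every edge goes from a vertex to one that appears earlier in the order C, D, F, A, E, B, so processing vertices in that order labels each vertex after all of its successors.
C: no outgoing edge → L
D: no outgoing edge → L
F: can move to D, which is L ⇒ W
A: can move to D, which is L ⇒ W
E: can move to C, which is L ⇒ W
B: can move to C, which is L ⇒ W
Reading off the rows marked L gives the requested list; there are 2 such vertices.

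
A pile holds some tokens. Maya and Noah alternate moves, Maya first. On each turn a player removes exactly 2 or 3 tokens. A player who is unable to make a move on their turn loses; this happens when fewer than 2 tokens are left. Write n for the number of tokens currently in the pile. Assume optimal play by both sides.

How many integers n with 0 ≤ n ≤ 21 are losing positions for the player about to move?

Compute win/loss labels from the base case upward. A position with no move is L. Any other position is W if it can reach an L in one move, else L.
n=0: no move → L
n=1: no move → L
n=2: reaches L-position 0 → W
n=3: reaches L-position 1 → W
n=4: reaches L-position 1 → W
n=5: only reaches 3(W), 2(W), all W → L
n=6: only reaches 4(W), 3(W), all W → L
n=7: reaches L-position 5 → W
n=8: reaches L-position 6 → W
n=9: reaches L-position 6 → W
n=10: only reaches 8(W), 7(W), all W → L
n=11: only reaches 9(W), 8(W), all W → L
n=12: reaches L-position 10 → W
n=13: reaches L-position 11 → W
n=14: reaches L-position 11 → W
n=15: only reaches 13(W), 12(W), all W → L
n=16: only reaches 14(W), 13(W), all W → L
n=17: reaches L-position 15 → W
n=18: reaches L-position 16 → W
n=19: reaches L-position 16 → W
n=20: only reaches 18(W), 17(W), all W → L
n=21: only reaches 19(W), 18(W), all W → L
L entries with 0 ≤ n ≤ 21: n = 0, 1, 5, 6, 10, 11, 15, 16, 20, 21; that makes 10.

10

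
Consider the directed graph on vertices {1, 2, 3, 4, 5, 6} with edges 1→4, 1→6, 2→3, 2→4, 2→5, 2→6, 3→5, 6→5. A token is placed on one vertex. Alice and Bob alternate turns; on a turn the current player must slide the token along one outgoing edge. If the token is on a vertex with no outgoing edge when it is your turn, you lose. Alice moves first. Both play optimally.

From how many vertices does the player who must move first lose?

Build the W/L table. Terminal = L. A non-terminal position is W if it has a move to some L; otherwise it is L.
Every edge goes from a vertex to one that appears earlier in the order 5, 4, 3, 6, 2, 1, so processing vertices in that order labels each vertex after all of its successors.
5: no outgoing edge → L
4: no outgoing edge → L
3: reaches L-position 5 → W
6: reaches L-position 5 → W
2: reaches L-position 4 → W
1: reaches L-position 4 → W
The L vertices are 4, 5; that is 2 in all.

2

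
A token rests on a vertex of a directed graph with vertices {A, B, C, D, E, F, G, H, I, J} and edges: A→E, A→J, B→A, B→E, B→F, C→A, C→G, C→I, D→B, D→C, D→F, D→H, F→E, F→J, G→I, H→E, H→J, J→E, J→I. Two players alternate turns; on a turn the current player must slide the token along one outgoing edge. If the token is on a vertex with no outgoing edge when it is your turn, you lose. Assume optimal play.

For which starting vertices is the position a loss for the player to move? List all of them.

Positions with no move are L. A position that does have a move is losing for the player to move precisely when every available move leads to a winning position for the opponent. Fill in the labels:
Every edge goes from a vertex to one that appears earlier in the order E, I, J, A, H, G, C, F, B, D, so processing vertices in that order labels each vertex after all of its successors.
E: no outgoing edge → L
I: no outgoing edge → L
J: →I(L), so W
A: →E(L), so W
H: →E(L), so W
G: →I(L), so W
C: →I(L), so W
F: →E(L), so W
B: →E(L), so W
D: →B(W), F(W), C(W), H(W) — all W, so L
Reading off the rows marked L gives the requested list; there are 3 such vertices.

D, E, I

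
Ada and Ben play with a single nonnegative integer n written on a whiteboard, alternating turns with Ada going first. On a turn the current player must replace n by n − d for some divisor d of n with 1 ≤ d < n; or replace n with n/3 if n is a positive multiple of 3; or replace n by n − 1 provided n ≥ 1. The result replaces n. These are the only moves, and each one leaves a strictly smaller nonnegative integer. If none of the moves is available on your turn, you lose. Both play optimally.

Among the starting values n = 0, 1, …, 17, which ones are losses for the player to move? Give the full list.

0, 2, 5, 7, 9, 11, 13, 16

Work bottom-up. With no move the player to move loses. Otherwise the position is W if at least one move leads to an L position for the opponent, and L if every move leads to a W.
n=0: no move → L
n=1: W (go to 0, an L position)
n=2: L (sole option 1(W) is W)
n=3: W (go to 2, an L position)
n=4: W (go to 2, an L position)
n=5: L (sole option 4(W) is W)
n=6: W (go to 2, an L position)
n=7: L (sole option 6(W) is W)
n=8: W (go to 7, an L position)
n=9: L (options 3(W), 6(W), 8(W) are all W)
n=10: W (go to 5, an L position)
n=11: L (sole option 10(W) is W)
n=12: W (go to 9, an L position)
n=13: L (sole option 12(W) is W)
n=14: W (go to 7, an L position)
n=15: W (go to 5, an L position)
n=16: L (options 8(W), 12(W), 14(W), 15(W) are all W)
n=17: W (go to 16, an L position)
Reading off the rows marked L gives the requested list; there are 8 such values of n.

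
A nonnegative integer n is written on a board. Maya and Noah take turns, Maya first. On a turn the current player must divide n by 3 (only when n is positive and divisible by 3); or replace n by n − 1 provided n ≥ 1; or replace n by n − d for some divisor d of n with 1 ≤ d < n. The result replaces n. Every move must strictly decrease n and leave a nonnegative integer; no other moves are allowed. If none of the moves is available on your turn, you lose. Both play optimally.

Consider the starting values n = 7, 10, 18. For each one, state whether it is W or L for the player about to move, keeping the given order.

Build the W/L table. Terminal = L. A non-terminal position is W if it has a move to some L; otherwise it is L.
n=0: no move → L
n=1: can move to 0, which is L ⇒ W
n=2: the only move is to 1(W), a W ⇒ L
n=3: can move to 2, which is L ⇒ W
n=4: can move to 2, which is L ⇒ W
n=5: the only move is to 4(W), a W ⇒ L
n=6: can move to 2, which is L ⇒ W
n=7: the only move is to 6(W), a W ⇒ L
n=8: can move to 7, which is L ⇒ W
n=9: moves to 3(W), 6(W), 8(W); every one is W ⇒ L
n=10: can move to 5, which is L ⇒ W
n=11: the only move is to 10(W), a W ⇒ L
n=12: can move to 9, which is L ⇒ W
n=13: the only move is to 12(W), a W ⇒ L
n=14: can move to 7, which is L ⇒ W
n=15: can move to 5, which is L ⇒ W
n=16: moves to 8(W), 12(W), 14(W), 15(W); every one is W ⇒ L
n=17: can move to 16, which is L ⇒ W
n=18: can move to 9, which is L ⇒ W

7: L, 10: W, 18: W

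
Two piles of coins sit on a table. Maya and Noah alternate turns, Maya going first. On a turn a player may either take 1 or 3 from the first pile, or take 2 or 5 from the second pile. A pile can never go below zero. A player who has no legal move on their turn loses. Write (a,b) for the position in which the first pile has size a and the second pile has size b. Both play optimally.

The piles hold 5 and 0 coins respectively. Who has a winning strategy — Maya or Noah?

Compute win/loss labels from the base case upward. A position with no move is L. Any other position is W if it can reach an L in one move, else L.
No move ever increases a pile, so every position that can arise here has a ≤ 5 and b ≤ 0; it is enough to label the cells with 0 ≤ a ≤ 5 and 0 ≤ b ≤ 0.
Every move lowers a or b (never raises either), so fill the grid row by row in increasing a, and left to right within a row: each cell's successors are then already labelled.
      b=0
a=0:    L
a=1:    W
a=2:    L
a=3:    W
a=4:    L
a=5:    W
Cells with no legal move (terminal, hence L): (0,0).
The remaining L cells, each justified by listing all of its moves:
(2,0): →(1,0)(W) only, which is W, so L
(4,0): →(3,0)(W), (1,0)(W) — all W, so L
Every other cell has at least one move into one of the L cells above, so it is W.
The starting position (5,0) is W: Maya should move to (4,0), handing over an L position.

Maya wins.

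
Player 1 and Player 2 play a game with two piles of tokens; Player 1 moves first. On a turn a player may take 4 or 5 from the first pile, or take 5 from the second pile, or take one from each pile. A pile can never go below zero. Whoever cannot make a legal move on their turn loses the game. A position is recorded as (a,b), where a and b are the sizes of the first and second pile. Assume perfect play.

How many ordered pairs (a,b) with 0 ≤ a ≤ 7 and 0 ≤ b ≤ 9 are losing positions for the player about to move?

29

Use the standard recursion: the mover loses at a terminal position; elsewhere, the mover wins exactly when some move hands the opponent an L position.
Every move lowers a or b (never raises either), so fill the grid row by row in increasing a, and left to right within a row: each cell's successors are then already labelled.
      b=0  b=1  b=2  b=3  b=4  b=5  b=6  b=7  b=8  b=9
a=0:    L    L    L    L    L    W    W    W    W    W
a=1:    L    W    W    W    W    W    L    L    L    L
a=2:    L    W    L    L    L    W    L    W    W    W
a=3:    L    W    L    W    W    W    L    W    L    L
a=4:    W    W    W    W    W    L    L    W    L    W
a=5:    W    W    W    W    W    L    W    W    W    W
a=6:    W    L    W    W    W    L    W    W    W    W
a=7:    W    L    W    W    W    L    W    L    W    W
Cells with no legal move (terminal, hence L): (0,0), (0,1), (0,2), (0,3), (0,4), (1,0), (2,0), (3,0).
The remaining L cells, each justified by listing all of its moves:
(1,6): →(1,1)(W), (0,5)(W) — all W, so L
(1,7): →(1,2)(W), (0,6)(W) — all W, so L
(1,8): →(1,3)(W), (0,7)(W) — all W, so L
(1,9): →(1,4)(W), (0,8)(W) — all W, so L
(2,2): →(1,1)(W) only, which is W, so L
(2,3): →(1,2)(W) only, which is W, so L
(2,4): →(1,3)(W) only, which is W, so L
(2,6): →(2,1)(W), (1,5)(W) — all W, so L
(3,2): →(2,1)(W) only, which is W, so L
(3,6): →(3,1)(W), (2,5)(W) — all W, so L
(3,8): →(3,3)(W), (2,7)(W) — all W, so L
(3,9): →(3,4)(W), (2,8)(W) — all W, so L
(4,5): →(0,5)(W), (4,0)(W), (3,4)(W) — all W, so L
(4,6): →(0,6)(W), (4,1)(W), (3,5)(W) — all W, so L
(4,8): →(0,8)(W), (4,3)(W), (3,7)(W) — all W, so L
(5,5): →(1,5)(W), (0,5)(W), (5,0)(W), (4,4)(W) — all W, so L
(6,1): →(2,1)(W), (1,1)(W), (5,0)(W) — all W, so L
(6,5): →(2,5)(W), (1,5)(W), (6,0)(W), (5,4)(W) — all W, so L
(7,1): →(3,1)(W), (2,1)(W), (6,0)(W) — all W, so L
(7,5): →(3,5)(W), (2,5)(W), (7,0)(W), (6,4)(W) — all W, so L
(7,7): →(3,7)(W), (2,7)(W), (7,2)(W), (6,6)(W) — all W, so L
Every other cell has at least one move into one of the L cells above, so it is W.
L cells per row: a=0: 5, a=1: 5, a=2: 5, a=3: 5, a=4: 3, a=5: 1, a=6: 2, a=7: 3; total 29.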